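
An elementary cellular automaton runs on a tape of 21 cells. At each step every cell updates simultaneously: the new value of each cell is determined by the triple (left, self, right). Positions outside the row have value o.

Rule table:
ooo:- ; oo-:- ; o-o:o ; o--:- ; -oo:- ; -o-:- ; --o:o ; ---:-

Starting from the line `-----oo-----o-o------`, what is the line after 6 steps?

step 1: ----o------o-o------o
step 2: ---o------o-o------o-
step 3: --o------o-o------o-o
step 4: -o------o-o------o-o-
step 5: o------o-o------o-o-o
step 6: ------o-o------o-o-o-

------o-o------o-o-o-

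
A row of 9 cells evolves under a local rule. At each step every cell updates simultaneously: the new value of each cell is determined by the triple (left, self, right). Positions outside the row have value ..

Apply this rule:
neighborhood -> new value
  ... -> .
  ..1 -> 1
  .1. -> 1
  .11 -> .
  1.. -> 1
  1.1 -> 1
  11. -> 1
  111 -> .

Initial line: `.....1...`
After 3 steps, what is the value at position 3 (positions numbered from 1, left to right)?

1

....111..
...1..11.
..1111.11
position 3 holds 1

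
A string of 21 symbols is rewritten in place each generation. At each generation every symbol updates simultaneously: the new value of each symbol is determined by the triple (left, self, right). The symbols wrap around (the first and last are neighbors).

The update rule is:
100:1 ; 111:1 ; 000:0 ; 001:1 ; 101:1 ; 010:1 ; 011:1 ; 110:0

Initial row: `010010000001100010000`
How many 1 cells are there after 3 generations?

18

111111000011010111000
111110100110111110101
111101111101111101111
count of 1: 18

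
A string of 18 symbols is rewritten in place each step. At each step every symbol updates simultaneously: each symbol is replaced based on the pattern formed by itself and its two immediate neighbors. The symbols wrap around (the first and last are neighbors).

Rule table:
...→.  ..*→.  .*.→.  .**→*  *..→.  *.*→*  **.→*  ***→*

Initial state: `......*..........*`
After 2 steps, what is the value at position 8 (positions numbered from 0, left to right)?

..................
..................
position 8 holds .

.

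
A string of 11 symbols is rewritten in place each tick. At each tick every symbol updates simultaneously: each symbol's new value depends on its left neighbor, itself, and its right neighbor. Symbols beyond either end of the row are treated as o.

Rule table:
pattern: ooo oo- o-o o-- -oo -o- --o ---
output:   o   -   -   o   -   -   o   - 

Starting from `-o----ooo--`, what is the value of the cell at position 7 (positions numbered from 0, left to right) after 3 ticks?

-

tick 1: --o--o-o-oo
tick 2: oo-oo-----o
tick 3: o----o---o-
position 7 holds -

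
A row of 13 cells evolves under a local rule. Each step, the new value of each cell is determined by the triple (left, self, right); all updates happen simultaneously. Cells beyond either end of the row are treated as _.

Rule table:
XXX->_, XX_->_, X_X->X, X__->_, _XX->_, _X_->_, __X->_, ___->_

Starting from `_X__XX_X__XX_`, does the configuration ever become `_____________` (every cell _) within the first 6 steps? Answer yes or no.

yes

______X______
_____________
all cells are _ at step 2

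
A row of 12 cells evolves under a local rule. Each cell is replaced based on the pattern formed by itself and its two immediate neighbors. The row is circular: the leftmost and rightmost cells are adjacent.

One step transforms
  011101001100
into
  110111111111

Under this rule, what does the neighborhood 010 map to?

1

At position 5 the neighborhood is 010; the next row has 1 there.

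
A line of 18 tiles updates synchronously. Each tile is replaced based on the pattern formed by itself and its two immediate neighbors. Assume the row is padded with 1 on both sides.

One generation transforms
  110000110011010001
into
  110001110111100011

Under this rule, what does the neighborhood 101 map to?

1

At position 12 the neighborhood is 101; the next row has 1 there.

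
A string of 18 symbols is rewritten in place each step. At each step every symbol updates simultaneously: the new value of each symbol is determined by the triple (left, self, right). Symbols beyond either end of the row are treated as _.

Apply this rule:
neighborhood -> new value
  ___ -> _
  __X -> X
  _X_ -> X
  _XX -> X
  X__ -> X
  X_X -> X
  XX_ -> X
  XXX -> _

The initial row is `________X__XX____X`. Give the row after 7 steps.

_XXXX_____XX__XXXX

_______XXXXXXX__XX
______XX_____XXXXX
_____XXXX___XX___X
____XX__XX_XXXX_XX
___XXXXXXXXX__XXXX
__XX_______XXXX__X
_XXXX_____XX__XXXX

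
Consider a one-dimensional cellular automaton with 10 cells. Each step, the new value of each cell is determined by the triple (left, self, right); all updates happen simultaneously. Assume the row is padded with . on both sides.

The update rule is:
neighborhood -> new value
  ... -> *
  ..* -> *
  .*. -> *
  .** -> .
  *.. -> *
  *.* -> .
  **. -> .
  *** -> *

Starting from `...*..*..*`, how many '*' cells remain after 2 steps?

8

**********
.********.
count of *: 8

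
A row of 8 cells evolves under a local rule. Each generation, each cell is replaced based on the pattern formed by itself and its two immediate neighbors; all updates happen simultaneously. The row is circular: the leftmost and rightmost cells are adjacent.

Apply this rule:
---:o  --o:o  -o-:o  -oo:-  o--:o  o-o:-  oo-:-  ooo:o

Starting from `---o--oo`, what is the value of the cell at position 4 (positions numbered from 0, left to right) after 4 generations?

o

oooooo--
-oooo-oo
--oo----
oo--oooo
position 4 holds o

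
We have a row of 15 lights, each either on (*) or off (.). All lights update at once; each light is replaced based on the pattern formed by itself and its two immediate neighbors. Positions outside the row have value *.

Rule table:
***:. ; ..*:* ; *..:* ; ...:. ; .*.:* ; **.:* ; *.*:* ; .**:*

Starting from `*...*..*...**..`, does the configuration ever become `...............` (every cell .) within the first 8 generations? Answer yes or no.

**.******.*****
.***....***....
**.**..**.**..*
.**************
**.............
.**...........*
****.........**
...**.......**.
generation 8 is ...**.......**., still not uniform .

no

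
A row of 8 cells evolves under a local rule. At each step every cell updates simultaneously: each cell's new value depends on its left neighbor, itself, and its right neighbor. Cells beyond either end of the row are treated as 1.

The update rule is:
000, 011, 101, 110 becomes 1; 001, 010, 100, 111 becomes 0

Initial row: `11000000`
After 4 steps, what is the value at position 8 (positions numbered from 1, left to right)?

1

01011110
10110011
11110010
00010001
position 8 holds 1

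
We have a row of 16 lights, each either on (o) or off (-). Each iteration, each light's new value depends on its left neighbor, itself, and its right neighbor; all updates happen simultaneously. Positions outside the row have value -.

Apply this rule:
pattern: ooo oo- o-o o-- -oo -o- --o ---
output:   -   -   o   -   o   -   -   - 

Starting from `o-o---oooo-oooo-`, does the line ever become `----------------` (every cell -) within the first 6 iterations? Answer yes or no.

yes

-o----o---oo----
----------o-----
----------------
all cells are - at iteration 3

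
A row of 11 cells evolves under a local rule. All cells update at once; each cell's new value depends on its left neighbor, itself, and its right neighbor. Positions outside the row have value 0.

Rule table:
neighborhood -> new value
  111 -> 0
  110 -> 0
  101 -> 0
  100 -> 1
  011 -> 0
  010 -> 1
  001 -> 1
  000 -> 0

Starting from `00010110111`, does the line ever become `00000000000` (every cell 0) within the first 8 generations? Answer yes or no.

no

00110000000
01001000000
11111100000
00000010000
00000111000
00001000100
00011101110
00100000001
generation 8 is 00100000001, still not uniform 0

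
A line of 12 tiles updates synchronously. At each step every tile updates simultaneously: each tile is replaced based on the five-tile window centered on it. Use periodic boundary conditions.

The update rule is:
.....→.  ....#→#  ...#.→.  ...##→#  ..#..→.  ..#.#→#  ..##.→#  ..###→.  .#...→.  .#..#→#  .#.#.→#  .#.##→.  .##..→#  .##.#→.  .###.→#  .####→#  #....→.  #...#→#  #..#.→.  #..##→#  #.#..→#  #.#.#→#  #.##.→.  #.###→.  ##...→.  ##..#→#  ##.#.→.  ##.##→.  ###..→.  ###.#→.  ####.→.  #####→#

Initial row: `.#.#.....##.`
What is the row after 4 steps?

.##.#..#..#.

.###...#####
..#..##.##..
#..###...#..
.##.#..#..#.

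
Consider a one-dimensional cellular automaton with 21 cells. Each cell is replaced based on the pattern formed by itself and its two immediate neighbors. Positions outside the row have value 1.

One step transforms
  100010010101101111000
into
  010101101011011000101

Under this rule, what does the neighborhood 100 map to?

1

At position 1 the neighborhood is 100; the next row has 1 there.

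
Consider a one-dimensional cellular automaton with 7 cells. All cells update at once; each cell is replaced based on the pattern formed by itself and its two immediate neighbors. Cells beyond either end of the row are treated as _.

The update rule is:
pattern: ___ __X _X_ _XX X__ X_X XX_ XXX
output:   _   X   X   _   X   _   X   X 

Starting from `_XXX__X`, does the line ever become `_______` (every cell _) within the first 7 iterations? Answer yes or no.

X_XXXXX
X__XXXX
XXX_XXX
_XX__XX
X_XXX_X
X__XX_X
XXX_X_X
iteration 7 is XXX_X_X, still not uniform _

no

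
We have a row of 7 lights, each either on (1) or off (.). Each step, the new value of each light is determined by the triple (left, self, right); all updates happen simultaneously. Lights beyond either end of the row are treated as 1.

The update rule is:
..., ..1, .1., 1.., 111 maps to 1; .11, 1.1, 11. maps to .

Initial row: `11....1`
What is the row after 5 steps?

1......

step 1: 1.1111.
step 2: ...11..
step 3: 111..11
step 4: 11.11.1
step 5: 1......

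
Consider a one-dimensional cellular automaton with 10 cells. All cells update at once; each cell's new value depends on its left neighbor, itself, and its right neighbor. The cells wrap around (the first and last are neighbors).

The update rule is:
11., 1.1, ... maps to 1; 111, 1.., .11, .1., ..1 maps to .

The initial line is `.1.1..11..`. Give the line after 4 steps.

..1....11.

step 1: ..1....1.1
step 2: ....11..1.
step 3: 111..1....
step 4: ..1....11.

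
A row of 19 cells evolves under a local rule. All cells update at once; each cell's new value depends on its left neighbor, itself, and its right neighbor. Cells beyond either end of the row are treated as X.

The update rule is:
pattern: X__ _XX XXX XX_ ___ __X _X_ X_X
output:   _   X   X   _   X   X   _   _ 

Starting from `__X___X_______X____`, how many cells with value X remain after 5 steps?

step 1: _X__XX__XXXXXX__XXX
step 2: ___XX__XXXXXX__XXXX
step 3: _XXX__XXXXXX__XXXXX
step 4: _XX__XXXXXX__XXXXXX
step 5: _X__XXXXXX__XXXXXXX
count of X: 14

14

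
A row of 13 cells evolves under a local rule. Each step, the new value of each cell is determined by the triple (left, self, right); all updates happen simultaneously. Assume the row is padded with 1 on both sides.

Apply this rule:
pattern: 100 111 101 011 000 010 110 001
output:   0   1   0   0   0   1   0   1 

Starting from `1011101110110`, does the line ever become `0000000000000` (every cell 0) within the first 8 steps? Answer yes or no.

0001000100000
0011001100001
0100010000010
0100110000110
0101000001000
0101000011001
0101000100010
0101001100110
step 8 is 0101001100110, still not uniform 0

no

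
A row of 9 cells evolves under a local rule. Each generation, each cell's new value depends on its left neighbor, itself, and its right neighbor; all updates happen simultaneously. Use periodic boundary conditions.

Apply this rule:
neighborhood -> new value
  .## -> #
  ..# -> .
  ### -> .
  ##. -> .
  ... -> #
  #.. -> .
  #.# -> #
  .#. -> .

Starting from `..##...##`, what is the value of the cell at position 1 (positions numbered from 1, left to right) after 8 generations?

generation 1: ..#..#.#.
generation 2: #.....#..
generation 3: ..###....
generation 4: #.#...###
generation 5: .#..#.#..
generation 6: .....#..#
generation 7: .###.....
generation 8: .#...####
position 1 holds .

.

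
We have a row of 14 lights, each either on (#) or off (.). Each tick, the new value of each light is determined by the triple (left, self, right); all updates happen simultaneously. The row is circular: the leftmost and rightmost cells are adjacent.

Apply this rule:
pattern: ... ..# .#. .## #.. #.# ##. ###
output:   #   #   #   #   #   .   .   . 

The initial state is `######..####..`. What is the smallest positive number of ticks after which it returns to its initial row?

28

#.....###...##
.######..####.
##.....###...#
..######..####
###.....###...
#..######..###
.###.....###..
##..######..##
..###.....###.
###..######..#
...###.....###
####..######..
#...###.....##
.####..######.
##...###.....#
..####..######
###...###.....
#..####..#####
.###...###....
##..####..####
..###...###...
###..####..###
...###...###..
####..####..##
....###...###.
#####..####..#
.....###...###
######..####..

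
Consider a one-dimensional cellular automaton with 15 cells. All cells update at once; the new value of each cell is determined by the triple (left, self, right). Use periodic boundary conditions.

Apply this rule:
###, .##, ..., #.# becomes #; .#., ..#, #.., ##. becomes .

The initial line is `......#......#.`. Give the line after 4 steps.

##..##.##..##.#

step 1: #####...####...
step 2: ####..#.###..#.
step 3: ###....###....#
step 4: ##..##.##..##.#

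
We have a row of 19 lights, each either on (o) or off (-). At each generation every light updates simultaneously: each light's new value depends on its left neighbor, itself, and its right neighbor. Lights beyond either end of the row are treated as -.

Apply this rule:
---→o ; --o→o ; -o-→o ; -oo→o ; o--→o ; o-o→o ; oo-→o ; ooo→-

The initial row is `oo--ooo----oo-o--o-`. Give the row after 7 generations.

ooooo-ooooooooooooo
o---ooo-----------o
ooooo-ooooooooooooo  (repeats generation 1; period 2)
generation 7: ooooo-ooooooooooooo

ooooo-ooooooooooooo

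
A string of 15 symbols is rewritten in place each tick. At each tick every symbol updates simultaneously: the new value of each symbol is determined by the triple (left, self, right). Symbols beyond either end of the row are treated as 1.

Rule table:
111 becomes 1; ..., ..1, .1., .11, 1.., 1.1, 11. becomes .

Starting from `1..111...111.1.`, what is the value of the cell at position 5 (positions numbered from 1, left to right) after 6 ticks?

.

tick 1: ....1.....1....
tick 2: ...............
tick 3: ...............  (fixed point — unchanged through tick 6)
position 5 holds .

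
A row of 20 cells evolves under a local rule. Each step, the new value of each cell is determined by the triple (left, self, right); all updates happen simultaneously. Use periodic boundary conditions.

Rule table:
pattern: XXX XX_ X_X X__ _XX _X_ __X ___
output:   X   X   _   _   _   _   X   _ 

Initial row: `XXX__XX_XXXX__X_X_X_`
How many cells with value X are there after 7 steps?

3

_XX_X_X__XXX_X______
X_X_____X_XX________
_______X___X_______X
______X___X_______X_
_____X___X_______X__
____X___X_______X___
___X___X_______X____
count of X: 3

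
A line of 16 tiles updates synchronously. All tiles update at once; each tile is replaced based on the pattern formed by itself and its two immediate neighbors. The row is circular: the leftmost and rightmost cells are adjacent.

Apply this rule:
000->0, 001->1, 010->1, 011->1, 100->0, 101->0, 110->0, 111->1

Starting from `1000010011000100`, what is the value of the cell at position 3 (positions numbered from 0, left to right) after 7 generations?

generation 1: 1000110110001101
generation 2: 0001100100011001
generation 3: 0011001100110011
generation 4: 0110011001100110
generation 5: 1100110011001100
generation 6: 1001100110011001
generation 7: 0011001100110011
position 3 holds 1

1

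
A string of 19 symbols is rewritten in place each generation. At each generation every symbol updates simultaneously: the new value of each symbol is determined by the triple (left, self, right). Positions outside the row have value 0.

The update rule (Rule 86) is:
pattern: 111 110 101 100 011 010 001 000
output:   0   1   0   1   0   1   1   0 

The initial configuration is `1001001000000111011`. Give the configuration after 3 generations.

0000001011100000001

generation 1: 1111111100001001001
generation 2: 0000000110011111111
generation 3: 0000001011100000001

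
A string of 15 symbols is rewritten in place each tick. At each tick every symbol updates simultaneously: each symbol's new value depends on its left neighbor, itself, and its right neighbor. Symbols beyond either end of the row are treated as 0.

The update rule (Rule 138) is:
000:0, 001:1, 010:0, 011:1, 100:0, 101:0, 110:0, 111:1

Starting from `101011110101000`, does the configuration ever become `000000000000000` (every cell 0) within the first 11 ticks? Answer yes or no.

000011100000000
000111000000000
001110000000000
011100000000000
111000000000000
110000000000000
100000000000000
000000000000000
all cells are 0 at tick 8

yes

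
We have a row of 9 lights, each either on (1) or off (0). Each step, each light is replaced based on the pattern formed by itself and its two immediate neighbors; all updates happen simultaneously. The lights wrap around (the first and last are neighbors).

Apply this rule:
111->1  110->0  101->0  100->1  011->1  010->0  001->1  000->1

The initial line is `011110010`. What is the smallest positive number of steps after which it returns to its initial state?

111101101
111001001
110110111
100100111
011011111
010011110
101111101
001111001
111110110
111100100
111011011
110010011
101101111
001001111
110111110
100111100
011111011
011110010

18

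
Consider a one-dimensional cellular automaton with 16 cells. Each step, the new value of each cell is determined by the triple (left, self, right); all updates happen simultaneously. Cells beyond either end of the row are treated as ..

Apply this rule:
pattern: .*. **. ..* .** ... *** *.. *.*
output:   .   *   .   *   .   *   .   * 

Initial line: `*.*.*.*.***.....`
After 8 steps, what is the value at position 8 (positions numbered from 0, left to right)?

.*.*.*.****.....
..*.*.*****.....
...*.******.....
....*******.....
....*******.....  (fixed point — unchanged through step 8)
position 8 holds *

*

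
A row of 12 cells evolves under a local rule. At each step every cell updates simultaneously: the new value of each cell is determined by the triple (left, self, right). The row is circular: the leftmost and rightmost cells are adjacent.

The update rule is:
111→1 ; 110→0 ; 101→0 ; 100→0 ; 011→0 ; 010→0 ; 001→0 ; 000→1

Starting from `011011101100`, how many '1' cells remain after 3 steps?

step 1: 000001000001
step 2: 011100011100
step 3: 001001001001
count of 1: 4

4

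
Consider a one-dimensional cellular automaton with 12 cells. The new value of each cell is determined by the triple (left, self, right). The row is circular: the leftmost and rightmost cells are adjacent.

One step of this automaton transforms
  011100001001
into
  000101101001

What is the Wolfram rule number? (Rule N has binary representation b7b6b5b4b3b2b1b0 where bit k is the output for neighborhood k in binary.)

69

position 2: 111 → 0  (bit 7 = 0)
position 3: 110 → 1  (bit 6 = 1)
position 0: 101 → 0  (bit 5 = 0)
position 4: 100 → 0  (bit 4 = 0)
position 1: 011 → 0  (bit 3 = 0)
position 8: 010 → 1  (bit 2 = 1)
position 7: 001 → 0  (bit 1 = 0)
position 5: 000 → 1  (bit 0 = 1)
bits b7..b0 = 01000101 = 69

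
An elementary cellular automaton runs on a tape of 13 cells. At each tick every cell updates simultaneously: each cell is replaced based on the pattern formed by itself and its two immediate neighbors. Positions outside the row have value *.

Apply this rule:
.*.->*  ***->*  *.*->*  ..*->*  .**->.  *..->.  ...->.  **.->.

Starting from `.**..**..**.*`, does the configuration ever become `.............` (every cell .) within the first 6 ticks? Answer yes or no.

no

*...*...*..*.
...**..**.***
..*...*..*.**
.**..**.***.*
*...*..*.*.*.
...**.*******
tick 6 is ...**.*******, still not uniform .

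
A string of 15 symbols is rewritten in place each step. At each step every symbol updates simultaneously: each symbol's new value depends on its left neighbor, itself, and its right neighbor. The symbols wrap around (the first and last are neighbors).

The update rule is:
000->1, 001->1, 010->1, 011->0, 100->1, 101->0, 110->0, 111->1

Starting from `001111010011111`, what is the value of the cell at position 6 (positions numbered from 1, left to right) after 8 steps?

110110011101110
000001101000100
111110001111111
111101110111111
111000100011111
110111111101111
100011111000111
011101110111011
position 6 holds 1

1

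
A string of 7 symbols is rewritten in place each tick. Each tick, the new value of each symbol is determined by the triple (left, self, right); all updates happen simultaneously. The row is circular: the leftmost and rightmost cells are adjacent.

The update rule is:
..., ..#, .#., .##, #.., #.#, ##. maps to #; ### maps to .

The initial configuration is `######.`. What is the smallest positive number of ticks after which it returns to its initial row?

#....##
######.

2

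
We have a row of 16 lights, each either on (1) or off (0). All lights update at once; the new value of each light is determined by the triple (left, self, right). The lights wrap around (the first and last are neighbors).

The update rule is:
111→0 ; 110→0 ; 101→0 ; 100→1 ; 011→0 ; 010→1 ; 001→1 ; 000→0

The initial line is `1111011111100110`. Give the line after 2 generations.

0000000000100100

0000000000011000
0000000000100100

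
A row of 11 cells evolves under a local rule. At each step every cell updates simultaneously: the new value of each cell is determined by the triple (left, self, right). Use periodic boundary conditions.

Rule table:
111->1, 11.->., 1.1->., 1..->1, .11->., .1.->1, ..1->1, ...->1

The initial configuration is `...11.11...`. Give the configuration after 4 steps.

.111.1.111.

111.....111
11.11111.11
1...111...1
.111.1.111.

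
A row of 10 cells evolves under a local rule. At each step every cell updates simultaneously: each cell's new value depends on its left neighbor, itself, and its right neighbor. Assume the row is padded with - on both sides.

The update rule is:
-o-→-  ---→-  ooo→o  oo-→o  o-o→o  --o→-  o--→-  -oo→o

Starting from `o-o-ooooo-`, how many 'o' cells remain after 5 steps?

step 1: -o-oooooo-
step 2: --ooooooo-
step 3: --ooooooo-  (fixed point — unchanged through step 5)
count of o: 7

7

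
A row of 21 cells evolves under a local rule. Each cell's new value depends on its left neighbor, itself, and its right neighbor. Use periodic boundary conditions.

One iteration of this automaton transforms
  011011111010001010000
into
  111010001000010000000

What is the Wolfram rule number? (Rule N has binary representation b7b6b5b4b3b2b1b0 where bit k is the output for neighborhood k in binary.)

74

position 5: 111 → 0  (bit 7 = 0)
position 2: 110 → 1  (bit 6 = 1)
position 3: 101 → 0  (bit 5 = 0)
position 11: 100 → 0  (bit 4 = 0)
position 1: 011 → 1  (bit 3 = 1)
position 10: 010 → 0  (bit 2 = 0)
position 0: 001 → 1  (bit 1 = 1)
position 12: 000 → 0  (bit 0 = 0)
bits b7..b0 = 01001010 = 74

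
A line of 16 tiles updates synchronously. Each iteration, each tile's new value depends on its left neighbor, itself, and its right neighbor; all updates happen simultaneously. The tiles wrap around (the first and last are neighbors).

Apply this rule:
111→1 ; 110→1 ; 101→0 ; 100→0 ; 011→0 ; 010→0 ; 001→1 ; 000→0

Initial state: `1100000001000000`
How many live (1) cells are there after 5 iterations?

iteration 1: 0100000010000001
iteration 2: 0000000100000010
iteration 3: 0000001000000100
iteration 4: 0000010000001000
iteration 5: 0000100000010000
count of 1: 2

2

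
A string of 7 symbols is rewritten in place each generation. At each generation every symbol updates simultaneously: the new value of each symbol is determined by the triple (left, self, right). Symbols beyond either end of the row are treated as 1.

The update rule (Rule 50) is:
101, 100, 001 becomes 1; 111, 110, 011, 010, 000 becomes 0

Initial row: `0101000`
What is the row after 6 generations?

0101010

1010101
0101010
1010101  (repeats generation 1; period 2)
generation 6: 0101010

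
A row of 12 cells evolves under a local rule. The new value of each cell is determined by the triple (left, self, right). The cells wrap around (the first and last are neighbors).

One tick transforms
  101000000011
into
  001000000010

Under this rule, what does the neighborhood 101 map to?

0

At position 1 the neighborhood is 101; the next row has 0 there.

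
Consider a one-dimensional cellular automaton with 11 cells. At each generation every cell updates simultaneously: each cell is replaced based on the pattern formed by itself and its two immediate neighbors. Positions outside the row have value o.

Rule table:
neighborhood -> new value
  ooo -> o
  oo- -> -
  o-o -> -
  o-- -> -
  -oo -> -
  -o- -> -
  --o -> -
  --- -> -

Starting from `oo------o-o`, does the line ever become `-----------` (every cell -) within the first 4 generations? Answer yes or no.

yes

o----------
-----------
all cells are - at generation 2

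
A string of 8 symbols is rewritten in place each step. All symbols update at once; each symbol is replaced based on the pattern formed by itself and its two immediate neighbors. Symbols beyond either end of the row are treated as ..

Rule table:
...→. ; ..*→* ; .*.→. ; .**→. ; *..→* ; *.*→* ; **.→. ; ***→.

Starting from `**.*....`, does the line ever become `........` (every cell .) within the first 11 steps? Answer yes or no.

..*.*...
.*.*.*..
*.*.*.*.
.*.*.*.*
*.*.*.*.  (repeats step 3; period 2)
step 11: *.*.*.*.
step 11 is *.*.*.*., still not uniform .

no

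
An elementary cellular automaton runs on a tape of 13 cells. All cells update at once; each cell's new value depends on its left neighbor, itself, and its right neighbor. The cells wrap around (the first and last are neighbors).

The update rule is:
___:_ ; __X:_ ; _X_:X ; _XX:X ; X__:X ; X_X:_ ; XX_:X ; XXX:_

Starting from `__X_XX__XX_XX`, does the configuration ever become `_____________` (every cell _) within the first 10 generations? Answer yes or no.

X_X_XXX_XX_XX
X_X_X_X_XX_X_
X_X_X_X_XX_X_  (fixed point — unchanged through generation 10)
generation 10 is X_X_X_X_XX_X_, still not uniform _

no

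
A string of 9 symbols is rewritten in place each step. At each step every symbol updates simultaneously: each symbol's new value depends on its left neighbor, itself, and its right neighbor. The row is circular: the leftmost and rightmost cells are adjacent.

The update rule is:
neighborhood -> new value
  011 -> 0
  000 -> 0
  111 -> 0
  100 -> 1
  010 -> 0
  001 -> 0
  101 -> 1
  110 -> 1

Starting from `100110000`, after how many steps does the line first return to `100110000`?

9

010011000
001001100
000100110
000010011
100001001
110000100
011000010
001100001
100110000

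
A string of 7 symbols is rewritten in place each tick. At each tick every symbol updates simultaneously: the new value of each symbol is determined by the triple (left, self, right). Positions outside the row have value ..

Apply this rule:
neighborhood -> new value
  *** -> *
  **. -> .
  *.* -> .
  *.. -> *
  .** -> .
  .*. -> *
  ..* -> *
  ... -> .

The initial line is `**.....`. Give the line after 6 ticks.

..*....
.***...
*.*.*..
*.*.**.
*.*...*
*.**.**

*.**.**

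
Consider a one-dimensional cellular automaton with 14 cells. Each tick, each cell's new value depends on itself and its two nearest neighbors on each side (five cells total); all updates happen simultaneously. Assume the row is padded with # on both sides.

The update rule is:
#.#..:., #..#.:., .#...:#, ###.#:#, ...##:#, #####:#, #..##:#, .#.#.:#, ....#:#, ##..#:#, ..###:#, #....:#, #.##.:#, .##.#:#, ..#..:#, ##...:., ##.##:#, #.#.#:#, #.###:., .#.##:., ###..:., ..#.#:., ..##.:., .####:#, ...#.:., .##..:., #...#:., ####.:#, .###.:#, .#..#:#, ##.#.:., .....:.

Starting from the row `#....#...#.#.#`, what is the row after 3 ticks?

###.#....#####

tick 1: ..##.##...##..
tick 2: ##.###...#..##
tick 3: ###.#....#####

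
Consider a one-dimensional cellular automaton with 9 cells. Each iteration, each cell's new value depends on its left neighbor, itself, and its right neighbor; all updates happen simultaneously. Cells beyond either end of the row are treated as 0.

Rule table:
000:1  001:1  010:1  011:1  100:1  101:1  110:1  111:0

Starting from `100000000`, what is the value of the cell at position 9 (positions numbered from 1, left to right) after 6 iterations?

iteration 1: 111111111
iteration 2: 100000001
iteration 3: 111111111  (repeats iteration 1; period 2)
iteration 6: 100000001
position 9 holds 1

1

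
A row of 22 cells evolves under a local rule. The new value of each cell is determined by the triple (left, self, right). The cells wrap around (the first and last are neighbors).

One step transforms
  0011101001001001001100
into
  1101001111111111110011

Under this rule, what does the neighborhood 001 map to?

1

At position 1 the neighborhood is 001; the next row has 1 there.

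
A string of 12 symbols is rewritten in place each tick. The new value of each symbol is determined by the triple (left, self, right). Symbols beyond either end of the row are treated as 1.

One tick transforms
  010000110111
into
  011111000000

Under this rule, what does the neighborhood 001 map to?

At position 5 the neighborhood is 001; the next row has 1 there.

1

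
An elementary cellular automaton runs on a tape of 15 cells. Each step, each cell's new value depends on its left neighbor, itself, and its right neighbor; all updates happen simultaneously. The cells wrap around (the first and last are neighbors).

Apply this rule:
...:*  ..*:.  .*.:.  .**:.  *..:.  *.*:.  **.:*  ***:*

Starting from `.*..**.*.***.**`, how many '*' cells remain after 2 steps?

6

.....*....**..*
.***...**..*...
count of *: 6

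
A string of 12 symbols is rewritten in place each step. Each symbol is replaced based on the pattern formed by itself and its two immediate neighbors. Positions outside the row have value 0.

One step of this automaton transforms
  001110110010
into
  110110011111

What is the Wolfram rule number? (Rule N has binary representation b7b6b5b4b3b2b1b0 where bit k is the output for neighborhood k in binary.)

position 3: 111 → 1  (bit 7 = 1)
position 4: 110 → 1  (bit 6 = 1)
position 5: 101 → 0  (bit 5 = 0)
position 8: 100 → 1  (bit 4 = 1)
position 2: 011 → 0  (bit 3 = 0)
position 10: 010 → 1  (bit 2 = 1)
position 1: 001 → 1  (bit 1 = 1)
position 0: 000 → 1  (bit 0 = 1)
bits b7..b0 = 11010111 = 215

215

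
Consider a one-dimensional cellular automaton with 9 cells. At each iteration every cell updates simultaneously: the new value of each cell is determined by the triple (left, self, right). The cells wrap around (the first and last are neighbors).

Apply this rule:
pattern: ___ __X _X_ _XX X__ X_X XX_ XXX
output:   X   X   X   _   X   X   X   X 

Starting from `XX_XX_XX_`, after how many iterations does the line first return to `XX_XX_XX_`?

_XX_XX_XX
X_XX_XX_X
XX_XX_XX_

3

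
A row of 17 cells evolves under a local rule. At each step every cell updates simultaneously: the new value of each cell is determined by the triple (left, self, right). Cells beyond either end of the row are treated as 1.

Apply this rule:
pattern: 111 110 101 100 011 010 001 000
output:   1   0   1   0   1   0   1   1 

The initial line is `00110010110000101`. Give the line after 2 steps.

11001011001110111

01100101100111011
11001011001110111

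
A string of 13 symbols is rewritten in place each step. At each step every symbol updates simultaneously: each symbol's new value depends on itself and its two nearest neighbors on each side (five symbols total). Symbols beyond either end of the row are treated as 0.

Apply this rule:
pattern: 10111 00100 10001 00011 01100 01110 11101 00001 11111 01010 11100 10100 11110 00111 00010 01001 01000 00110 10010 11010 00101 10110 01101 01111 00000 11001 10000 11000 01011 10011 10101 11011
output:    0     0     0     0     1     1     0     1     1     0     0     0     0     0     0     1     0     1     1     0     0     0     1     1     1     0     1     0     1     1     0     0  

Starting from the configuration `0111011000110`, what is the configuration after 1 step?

0010001000110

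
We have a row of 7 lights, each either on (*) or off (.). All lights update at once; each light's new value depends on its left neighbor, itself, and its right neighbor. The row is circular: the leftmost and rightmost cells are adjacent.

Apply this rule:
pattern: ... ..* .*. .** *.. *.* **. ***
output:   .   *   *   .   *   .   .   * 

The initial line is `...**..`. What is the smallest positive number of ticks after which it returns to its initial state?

7

..*..*.
.******
..****.
.*.**.*
.*....*
.**..**
...**..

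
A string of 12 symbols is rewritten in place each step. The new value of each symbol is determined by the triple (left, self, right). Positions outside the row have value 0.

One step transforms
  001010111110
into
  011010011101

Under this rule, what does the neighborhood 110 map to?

At position 10 the neighborhood is 110; the next row has 0 there.

0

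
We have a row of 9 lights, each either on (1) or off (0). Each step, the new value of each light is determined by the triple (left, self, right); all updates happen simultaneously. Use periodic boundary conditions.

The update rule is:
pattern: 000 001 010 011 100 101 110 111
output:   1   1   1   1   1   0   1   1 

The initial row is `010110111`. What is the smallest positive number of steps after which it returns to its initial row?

1

010110111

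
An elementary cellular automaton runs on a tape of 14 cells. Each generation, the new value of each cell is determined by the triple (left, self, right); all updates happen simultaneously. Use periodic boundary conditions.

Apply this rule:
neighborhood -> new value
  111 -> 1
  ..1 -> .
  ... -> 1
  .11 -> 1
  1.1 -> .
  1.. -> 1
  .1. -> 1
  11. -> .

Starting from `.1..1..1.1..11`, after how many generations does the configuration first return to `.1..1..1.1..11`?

generation 1: .11.11.1.11.1.
generation 2: .1..1..1.1..11

2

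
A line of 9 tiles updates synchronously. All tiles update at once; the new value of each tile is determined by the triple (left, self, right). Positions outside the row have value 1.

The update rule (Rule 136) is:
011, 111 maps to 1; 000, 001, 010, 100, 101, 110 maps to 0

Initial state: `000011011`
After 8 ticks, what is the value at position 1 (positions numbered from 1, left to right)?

tick 1: 000010011
tick 2: 000000011
tick 3: 000000011  (fixed point — unchanged through tick 8)
position 1 holds 0

0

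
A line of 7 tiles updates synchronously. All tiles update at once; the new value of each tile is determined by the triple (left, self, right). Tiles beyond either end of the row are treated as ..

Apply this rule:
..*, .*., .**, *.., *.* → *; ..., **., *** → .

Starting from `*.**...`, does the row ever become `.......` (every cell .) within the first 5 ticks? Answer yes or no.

***.*..
*..***.
****..*
*...***
**.**..
tick 5 is **.**.., still not uniform .

no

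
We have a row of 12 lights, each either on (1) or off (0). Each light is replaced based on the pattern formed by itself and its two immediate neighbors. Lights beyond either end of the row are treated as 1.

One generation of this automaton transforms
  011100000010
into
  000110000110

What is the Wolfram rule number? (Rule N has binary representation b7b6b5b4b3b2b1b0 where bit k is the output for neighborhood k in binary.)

position 2: 111 → 0  (bit 7 = 0)
position 3: 110 → 1  (bit 6 = 1)
position 0: 101 → 0  (bit 5 = 0)
position 4: 100 → 1  (bit 4 = 1)
position 1: 011 → 0  (bit 3 = 0)
position 10: 010 → 1  (bit 2 = 1)
position 9: 001 → 1  (bit 1 = 1)
position 5: 000 → 0  (bit 0 = 0)
bits b7..b0 = 01010110 = 86

86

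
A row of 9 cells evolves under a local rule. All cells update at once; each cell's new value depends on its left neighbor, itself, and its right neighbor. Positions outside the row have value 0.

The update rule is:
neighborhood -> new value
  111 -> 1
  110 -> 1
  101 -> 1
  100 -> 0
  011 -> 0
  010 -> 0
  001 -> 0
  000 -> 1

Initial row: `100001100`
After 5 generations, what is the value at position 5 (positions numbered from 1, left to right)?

0

001100101
100100010
000001000
111100011
011101001
position 5 holds 0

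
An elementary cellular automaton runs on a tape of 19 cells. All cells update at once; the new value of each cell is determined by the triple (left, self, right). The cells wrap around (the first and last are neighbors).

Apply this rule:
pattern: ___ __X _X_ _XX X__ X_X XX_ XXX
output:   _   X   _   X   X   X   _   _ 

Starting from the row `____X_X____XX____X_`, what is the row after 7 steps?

___X_X_X__XX_X__X_X
X_X_X_X_XXX_X_XX_X_
_X_X_X_XX__X_XX_X_X
X_X_X_XX_XX_XX_X_X_
_X_X_XX_XX_XX_X_X_X
X_X_XX_XX_XX_X_X_X_
_X_XX_XX_XX_X_X_X_X

_X_XX_XX_XX_X_X_X_X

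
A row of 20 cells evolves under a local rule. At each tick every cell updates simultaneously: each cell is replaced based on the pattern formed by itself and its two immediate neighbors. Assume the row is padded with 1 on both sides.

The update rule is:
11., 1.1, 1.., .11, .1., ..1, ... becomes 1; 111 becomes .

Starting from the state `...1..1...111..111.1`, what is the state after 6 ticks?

..........111..111..

11111111111.1111.111
..........111..111..
11111111111.1111.111  (repeats tick 1; period 2)
tick 6: ..........111..111..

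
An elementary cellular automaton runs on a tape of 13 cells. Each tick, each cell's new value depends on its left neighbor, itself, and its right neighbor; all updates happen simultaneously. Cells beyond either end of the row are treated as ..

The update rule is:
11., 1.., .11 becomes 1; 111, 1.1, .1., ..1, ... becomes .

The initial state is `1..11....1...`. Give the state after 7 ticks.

.........111.

tick 1: .1.111....1..
tick 2: ...1.11....1.
tick 3: .....111....1
tick 4: .....1.11....
tick 5: .......111...
tick 6: .......1.11..
tick 7: .........111.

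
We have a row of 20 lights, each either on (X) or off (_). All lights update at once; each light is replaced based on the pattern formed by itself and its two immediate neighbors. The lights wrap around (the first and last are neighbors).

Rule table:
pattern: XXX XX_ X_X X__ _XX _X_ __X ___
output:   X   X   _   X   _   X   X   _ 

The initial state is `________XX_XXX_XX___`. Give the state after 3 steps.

step 1: _______X_X__XX__XX__
step 2: ______XX_XXX_XXX_XX_
step 3: _____X_X__XX__XX__XX

_____X_X__XX__XX__XX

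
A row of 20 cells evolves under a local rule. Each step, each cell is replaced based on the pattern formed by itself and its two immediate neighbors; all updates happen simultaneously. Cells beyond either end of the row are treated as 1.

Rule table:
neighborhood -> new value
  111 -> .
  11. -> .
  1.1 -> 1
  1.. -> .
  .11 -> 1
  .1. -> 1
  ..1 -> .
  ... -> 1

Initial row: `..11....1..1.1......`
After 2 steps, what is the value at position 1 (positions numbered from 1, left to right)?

..1..11.1..111.1111.
..1..1.11..1..11...1
position 1 holds .

.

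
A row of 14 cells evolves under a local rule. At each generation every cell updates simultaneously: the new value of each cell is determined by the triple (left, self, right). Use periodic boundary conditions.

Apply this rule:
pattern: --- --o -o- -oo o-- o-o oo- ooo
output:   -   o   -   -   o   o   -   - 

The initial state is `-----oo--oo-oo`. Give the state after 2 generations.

o---o--oo--o--
-o-o-oo--oo-oo

-o-o-oo--oo-oo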